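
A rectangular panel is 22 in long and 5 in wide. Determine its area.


Shape: rectangle
Length l = 22 in, Width w = 5 in
Formula: A = l * w
A = 22 * 5
A = 110
110 in^2


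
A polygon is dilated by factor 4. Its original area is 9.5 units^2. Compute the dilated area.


Linear scale factor k = 4
Original area = 9.5 units^2
Rule: under a linear scaling by k, areas scale by k^2.
k^2 = 4^2 = 16
New area = 9.5 * 16
New area = 152
152 units^2


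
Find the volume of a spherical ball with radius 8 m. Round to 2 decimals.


Shape: sphere
Radius r = 8 m
Formula: V = (4/3) * pi * r^3
r^3 = 512
(4/3) * 512 = 682.666667
V = 682.666667 * pi
V = 2144.66
2144.66 m^3


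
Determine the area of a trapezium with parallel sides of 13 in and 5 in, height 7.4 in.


Shape: trapezoid
Parallel sides a = 13 in, b = 5 in; Height h = 7.4 in
Formula: A = (a + b) * h / 2
a + b = 13 + 5 = 18
A = 18 * 7.4 / 2
A = 133.2 / 2
A = 66.6
66.6 in^2


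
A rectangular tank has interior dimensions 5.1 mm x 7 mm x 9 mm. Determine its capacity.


Shape: rectangular prism
l = 5.1 mm, w = 7 mm, h = 9 mm
Formula: V = l * w * h
V = 5.1 * 7 * 9
V = 35.7 * 9
V = 321.3
321.3 mm^3


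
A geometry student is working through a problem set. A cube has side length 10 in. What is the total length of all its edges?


Shape: cube
Side s = 10 in
A cube has 12 edges, all equal.
Formula: total edge length = 12 * s
Total = 12 * 10
Total = 120
120 in


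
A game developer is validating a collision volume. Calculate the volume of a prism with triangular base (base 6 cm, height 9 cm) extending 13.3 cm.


Shape: triangular prism
Triangle base = 6 cm, triangle height = 9 cm, prism length L = 13.3 cm
Formula: V = (1/2 * b * h_tri) * L
Cross-section area = 0.5 * 6 * 9 = 27
V = 27 * 13.3
V = 359.1
359.1 cm^3


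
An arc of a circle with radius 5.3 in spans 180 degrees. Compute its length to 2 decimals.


Shape: circular arc
Radius r = 5.3 in, Angle = 180 degrees
Formula: L = (angle/360) * 2 * pi * r
2 * pi * r = 10.6 * pi
L = (180/360) * 10.6 * pi
L = 5.3 * pi
L = 16.65
16.65 in


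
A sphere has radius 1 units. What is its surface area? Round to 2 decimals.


Shape: sphere
Radius r = 1 units
Formula: SA = 4 * pi * r^2
r^2 = 1
SA = 4 * pi * 1
SA = 4 * pi
SA = 12.57
12.57 units^2


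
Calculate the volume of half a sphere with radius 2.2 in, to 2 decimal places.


Shape: hemisphere (half of a sphere)
Radius r = 2.2 in
Formula: V = (1/2) * (4/3) * pi * r^3 = (2/3) * pi * r^3
r^3 = 10.648
(2/3) * 10.648 = 7.098667
V = 7.098667 * pi
V = 22.3
22.3 in^3


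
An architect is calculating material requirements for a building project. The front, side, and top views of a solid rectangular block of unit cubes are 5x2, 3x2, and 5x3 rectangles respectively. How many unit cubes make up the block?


Orthographic views of a solid rectangular block:
Front view 5 x 2 -> length = 5, height = 2
Side view 3 x 2 -> width = 3, height = 2 (consistent)
Top view 5 x 3 -> confirms length = 5, width = 3
The block is 5 x 3 x 2.
Total unit cubes = 5 * 3 * 2 = 30
30 unit cubes


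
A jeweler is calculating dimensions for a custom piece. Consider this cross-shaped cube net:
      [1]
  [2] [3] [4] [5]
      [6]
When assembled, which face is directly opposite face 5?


Net: cross layout. Take square 3 as the base (bottom).
Fold the four squares in the horizontal row up around 3: 2 -> left, 4 -> right, 5 wraps to the top.
Fold 1 and 6 up from 3: 1 -> back, 6 -> front.
Opposite pairs are therefore: (1, 6), (2, 4), (3, 5).
Face 5 is opposite face 3.
face 3


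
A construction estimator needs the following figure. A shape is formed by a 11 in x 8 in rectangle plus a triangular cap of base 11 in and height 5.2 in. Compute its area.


Composite shape: rectangle + triangle
Rectangle area = 11 * 8 = 88
Triangle area = 0.5 * 11 * 5.2 = 28.6
Total = 88 + 28.6
Total = 116.6
116.6 in^2


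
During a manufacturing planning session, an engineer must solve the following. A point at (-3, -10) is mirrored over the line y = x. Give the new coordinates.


Transformation: reflection
Original point: (-3, -10)
Rule for reflection over y = x: (x, y) -> (y, x)
Apply: (-3, -10) -> (-10, -3)
(-10, -3)


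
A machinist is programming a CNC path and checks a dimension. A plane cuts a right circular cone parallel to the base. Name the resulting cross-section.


Solid: right circular cone
Cutting plane: parallel to the base
Visualize the intersection of the plane with the solid's surface.
The boundary of the cut region is a circle.
circle


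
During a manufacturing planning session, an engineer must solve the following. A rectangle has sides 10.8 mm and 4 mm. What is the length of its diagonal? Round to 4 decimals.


Shape: rectangle (diagonal via Pythagoras)
Sides: 10.8 mm and 4 mm
Formula: d = sqrt(l^2 + w^2)
l^2 = 116.64, w^2 = 16
l^2 + w^2 = 132.64
d = sqrt(132.64)
d = 11.5169
11.5169 mm


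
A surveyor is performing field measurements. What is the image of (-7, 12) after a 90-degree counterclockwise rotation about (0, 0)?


Transformation: rotation about the origin
Original point: (-7, 12)
Rule for 90 deg counterclockwise: (x, y) -> (-y, x)
Apply: (-7, 12) -> (-12, -7)
(-12, -7)


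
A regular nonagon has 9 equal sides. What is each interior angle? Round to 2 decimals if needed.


Shape: regular nonagon (9 sides)
Formula: interior angle = (n - 2) * 180 / n
(n - 2) = 7
(n - 2) * 180 = 1260
angle = 1260 / 9
angle = 140
140 degrees


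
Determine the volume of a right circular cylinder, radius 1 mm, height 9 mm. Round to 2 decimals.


Shape: cylinder
Radius r = 1 mm, Height h = 9 mm
Formula: V = pi * r^2 * h
r^2 = 1
V = pi * 1 * 9
V = 9 * pi
V = 28.27
28.27 mm^3


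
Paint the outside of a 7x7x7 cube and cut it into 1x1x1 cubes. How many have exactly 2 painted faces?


Large cube: 7 x 7 x 7, cut into unit cubes.
n = 7, so n - 2 = 5
Cubes with 2 painted faces lie along the edges, excluding corners.
A cube has 12 edges; each contributes (n - 2) = 5 such cubes.
Count = 12 * 5 = 60
60 unit cubes


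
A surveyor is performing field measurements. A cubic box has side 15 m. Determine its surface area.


Shape: cube
Side s = 15 m
A cube has 6 square faces.
Formula: SA = 6 * s^2
s^2 = 225
SA = 6 * 225
SA = 1350
1350 m^2


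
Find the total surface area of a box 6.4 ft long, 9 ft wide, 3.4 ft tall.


Shape: rectangular prism
l = 6.4 ft, w = 9 ft, h = 3.4 ft
Formula: SA = 2(lw + lh + wh)
lw = 57.6, lh = 21.76, wh = 30.6
lw + lh + wh = 109.96
SA = 2 * 109.96
SA = 219.92
219.92 ft^2


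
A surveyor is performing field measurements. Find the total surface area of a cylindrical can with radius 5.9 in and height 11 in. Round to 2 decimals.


Shape: closed cylinder
Radius r = 5.9 in, Height h = 11 in
Formula: SA = 2*pi*r^2 + 2*pi*r*h = 2*pi*r*(r + h)
r + h = 16.9
2 * r * (r + h) = 2 * 5.9 * 16.9 = 199.42
SA = 199.42 * pi
SA = 626.5
626.5 in^2


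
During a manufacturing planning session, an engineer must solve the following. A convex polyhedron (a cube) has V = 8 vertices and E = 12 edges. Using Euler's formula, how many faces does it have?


Polyhedron: cube
Euler's formula for convex polyhedra: V - E + F = 2
Given: V = 8 vertices and E = 12 edges
Solve for F:
F = 2 + E - V = 2 + 12 - 8 = 6
6 faces


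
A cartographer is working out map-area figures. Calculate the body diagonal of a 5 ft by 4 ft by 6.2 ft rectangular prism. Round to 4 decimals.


Shape: rectangular box (space diagonal)
l = 5 ft, w = 4 ft, h = 6.2 ft
Visualize: the diagonal of the base, then a right triangle with that diagonal and the height.
Formula: d = sqrt(l^2 + w^2 + h^2)
l^2 + w^2 + h^2 = 25 + 16 + 38.44 = 79.44
d = sqrt(79.44)
d = 8.9129
8.9129 ft


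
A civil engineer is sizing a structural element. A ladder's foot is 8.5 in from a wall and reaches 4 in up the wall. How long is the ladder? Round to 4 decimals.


Shape: right triangle
Legs a = 8.5 in, b = 4 in
Formula: c = sqrt(a^2 + b^2)
a^2 = 72.25, b^2 = 16
a^2 + b^2 = 88.25
c = sqrt(88.25)
c = 9.3941
9.3941 in


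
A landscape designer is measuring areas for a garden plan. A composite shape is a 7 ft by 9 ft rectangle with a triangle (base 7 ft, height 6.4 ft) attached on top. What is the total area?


Composite shape: rectangle + triangle
Rectangle area = 7 * 9 = 63
Triangle area = 0.5 * 7 * 6.4 = 22.4
Total = 63 + 22.4
Total = 85.4
85.4 ft^2


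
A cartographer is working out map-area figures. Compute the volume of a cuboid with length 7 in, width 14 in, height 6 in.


Shape: rectangular prism
l = 7 in, w = 14 in, h = 6 in
Formula: V = l * w * h
V = 7 * 14 * 6
V = 98 * 6
V = 588
588 in^3


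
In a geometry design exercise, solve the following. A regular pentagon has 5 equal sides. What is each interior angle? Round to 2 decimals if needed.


Shape: regular pentagon (5 sides)
Formula: interior angle = (n - 2) * 180 / n
(n - 2) = 3
(n - 2) * 180 = 540
angle = 540 / 5
angle = 108
108 degrees


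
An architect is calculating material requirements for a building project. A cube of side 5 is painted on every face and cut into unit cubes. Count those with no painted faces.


Large cube: 5 x 5 x 5, cut into unit cubes.
n = 5, so n - 2 = 3
Unpainted cubes form the interior (n - 2)^3 block.
(n - 2)^3 = 3^3 = 27
27 unit cubes


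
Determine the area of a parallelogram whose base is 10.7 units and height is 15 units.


Shape: parallelogram
Base b = 10.7 units, Height h = 15 units
Formula: A = b * h
A = 10.7 * 15
A = 160.5
160.5 units^2


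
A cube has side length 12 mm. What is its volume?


Shape: cube
Side s = 12 mm
Formula: V = s^3
V = 12 * 12 * 12
V = 144 * 12
V = 1728
1728 mm^3


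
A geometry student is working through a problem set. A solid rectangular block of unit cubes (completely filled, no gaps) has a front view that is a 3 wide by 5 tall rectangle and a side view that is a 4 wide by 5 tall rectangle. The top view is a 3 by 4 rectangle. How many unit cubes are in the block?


Orthographic views of a solid rectangular block:
Front view 3 x 5 -> length = 3, height = 5
Side view 4 x 5 -> width = 4, height = 5 (consistent)
Top view 3 x 4 -> confirms length = 3, width = 4
The block is 3 x 4 x 5.
Total unit cubes = 3 * 4 * 5 = 60
60 unit cubes


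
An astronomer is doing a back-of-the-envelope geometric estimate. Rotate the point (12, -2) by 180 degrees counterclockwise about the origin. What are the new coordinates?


Transformation: rotation about the origin
Original point: (12, -2)
Rule for 180 deg: (x, y) -> (-x, -y)
Apply: (12, -2) -> (-12, 2)
(-12, 2)


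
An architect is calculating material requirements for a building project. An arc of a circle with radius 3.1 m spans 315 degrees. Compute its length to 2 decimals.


Shape: circular arc
Radius r = 3.1 m, Angle = 315 degrees
Formula: L = (angle/360) * 2 * pi * r
2 * pi * r = 6.2 * pi
L = (315/360) * 6.2 * pi
L = 5.425 * pi
L = 17.04
17.04 m


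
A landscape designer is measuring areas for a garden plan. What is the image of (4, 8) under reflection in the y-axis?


Transformation: reflection
Original point: (4, 8)
Rule for reflection over the y-axis: (x, y) -> (-x, y)
Apply: (4, 8) -> (-4, 8)
(-4, 8)


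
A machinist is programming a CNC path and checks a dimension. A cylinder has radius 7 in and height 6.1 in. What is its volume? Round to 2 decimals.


Shape: cylinder
Radius r = 7 in, Height h = 6.1 in
Formula: V = pi * r^2 * h
r^2 = 49
V = pi * 49 * 6.1
V = 298.9 * pi
V = 939.02
939.02 in^3


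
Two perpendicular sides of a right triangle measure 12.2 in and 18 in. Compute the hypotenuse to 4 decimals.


Shape: right triangle
Legs a = 12.2 in, b = 18 in
Formula: c = sqrt(a^2 + b^2)
a^2 = 148.84, b^2 = 324
a^2 + b^2 = 472.84
c = sqrt(472.84)
c = 21.7449
21.7449 in


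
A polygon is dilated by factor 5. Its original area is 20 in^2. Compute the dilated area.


Linear scale factor k = 5
Original area = 20 in^2
Rule: under a linear scaling by k, areas scale by k^2.
k^2 = 5^2 = 25
New area = 20 * 25
New area = 500
500 in^2


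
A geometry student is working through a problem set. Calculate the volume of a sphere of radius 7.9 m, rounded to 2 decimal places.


Shape: sphere
Radius r = 7.9 m
Formula: V = (4/3) * pi * r^3
r^3 = 493.039
(4/3) * 493.039 = 657.385333
V = 657.385333 * pi
V = 2065.24
2065.24 m^3


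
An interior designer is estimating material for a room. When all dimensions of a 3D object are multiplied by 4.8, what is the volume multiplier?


Linear scale factor k = 4.8
Rule: under a linear scaling by k, volumes scale by k^3.
k^3 = 4.8 * 4.8 * 4.8
k^3 = 23.04 * 4.8
k^3 = 110.592
Volume scales by a factor of 110.592.
110.592 (dimensionless)


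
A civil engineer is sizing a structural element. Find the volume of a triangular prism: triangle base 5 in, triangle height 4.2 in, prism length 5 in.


Shape: triangular prism
Triangle base = 5 in, triangle height = 4.2 in, prism length L = 5 in
Formula: V = (1/2 * b * h_tri) * L
Cross-section area = 0.5 * 5 * 4.2 = 10.5
V = 10.5 * 5
V = 52.5
52.5 in^3


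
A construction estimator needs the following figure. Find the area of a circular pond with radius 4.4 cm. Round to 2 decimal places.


Shape: circle
Radius r = 4.4 cm
Formula: A = pi * r^2
r^2 = 4.4^2 = 19.36
A = pi * 19.36
A = 60.82
60.82 cm^2


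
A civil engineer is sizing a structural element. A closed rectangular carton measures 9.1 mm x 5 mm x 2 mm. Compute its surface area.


Shape: rectangular prism
l = 9.1 mm, w = 5 mm, h = 2 mm
Formula: SA = 2(lw + lh + wh)
lw = 45.5, lh = 18.2, wh = 10
lw + lh + wh = 73.7
SA = 2 * 73.7
SA = 147.4
147.4 mm^2


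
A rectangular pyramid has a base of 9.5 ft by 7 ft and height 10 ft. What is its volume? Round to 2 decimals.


Shape: rectangular pyramid
Base: 9.5 ft x 7 ft, Height h = 10 ft
Formula: V = (1/3) * base_area * h
base_area = 9.5 * 7 = 66.5
base_area * h = 66.5 * 10 = 665
V = 665 / 3
V = 221.67
221.67 ft^3


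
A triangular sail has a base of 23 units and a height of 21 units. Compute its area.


Shape: triangle
Base b = 23 units, Height h = 21 units
Formula: A = (1/2) * b * h
A = 0.5 * 23 * 21
A = 0.5 * 483
A = 241.5
241.5 units^2


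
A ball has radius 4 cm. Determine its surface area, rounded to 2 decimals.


Shape: sphere
Radius r = 4 cm
Formula: SA = 4 * pi * r^2
r^2 = 16
SA = 4 * pi * 16
SA = 64 * pi
SA = 201.06
201.06 cm^2


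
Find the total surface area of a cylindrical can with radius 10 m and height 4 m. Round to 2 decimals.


Shape: closed cylinder
Radius r = 10 m, Height h = 4 m
Formula: SA = 2*pi*r^2 + 2*pi*r*h = 2*pi*r*(r + h)
r + h = 14
2 * r * (r + h) = 2 * 10 * 14 = 280
SA = 280 * pi
SA = 879.65
879.65 m^2


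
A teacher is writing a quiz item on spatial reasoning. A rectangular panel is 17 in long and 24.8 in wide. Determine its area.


Shape: rectangle
Length l = 17 in, Width w = 24.8 in
Formula: A = l * w
A = 17 * 24.8
A = 421.6
421.6 in^2


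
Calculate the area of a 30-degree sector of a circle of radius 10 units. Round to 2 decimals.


Shape: circular sector
Radius r = 10 units, Angle = 30 degrees
Formula: A = (angle/360) * pi * r^2
r^2 = 100
Fraction of circle = 30/360
A = (30/360) * pi * 100
A = 8.333333 * pi
A = 26.18
26.18 units^2


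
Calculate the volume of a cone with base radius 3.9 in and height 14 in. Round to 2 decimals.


Shape: cone
Radius r = 3.9 in, Height h = 14 in
Formula: V = (1/3) * pi * r^2 * h
r^2 = 15.21
pi * r^2 * h = pi * 15.21 * 14 = 212.94 * pi
V = 212.94 * pi / 3
V = 222.99
222.99 in^3


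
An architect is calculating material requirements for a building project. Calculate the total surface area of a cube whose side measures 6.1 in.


Shape: cube
Side s = 6.1 in
A cube has 6 square faces.
Formula: SA = 6 * s^2
s^2 = 37.21
SA = 6 * 37.21
SA = 223.26
223.26 in^2


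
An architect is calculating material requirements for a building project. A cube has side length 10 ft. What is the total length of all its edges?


Shape: cube
Side s = 10 ft
A cube has 12 edges, all equal.
Formula: total edge length = 12 * s
Total = 12 * 10
Total = 120
120 ft


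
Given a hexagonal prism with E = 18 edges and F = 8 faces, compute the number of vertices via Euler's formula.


Polyhedron: hexagonal prism
Euler's formula for convex polyhedra: V - E + F = 2
Given: E = 18 edges and F = 8 faces
Solve for V:
V = 2 + E - F = 2 + 18 - 8 = 12
12 vertices


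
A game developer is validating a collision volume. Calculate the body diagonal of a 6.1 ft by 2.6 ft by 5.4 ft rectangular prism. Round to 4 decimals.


Shape: rectangular box (space diagonal)
l = 6.1 ft, w = 2.6 ft, h = 5.4 ft
Visualize: the diagonal of the base, then a right triangle with that diagonal and the height.
Formula: d = sqrt(l^2 + w^2 + h^2)
l^2 + w^2 + h^2 = 37.21 + 6.76 + 29.16 = 73.13
d = sqrt(73.13)
d = 8.5516
8.5516 ft


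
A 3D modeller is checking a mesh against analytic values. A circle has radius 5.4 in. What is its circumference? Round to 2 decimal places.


Shape: circle
Radius r = 5.4 in
Formula: C = 2 * pi * r
C = 2 * pi * 5.4
C = 10.8 * pi
C = 33.93
33.93 in


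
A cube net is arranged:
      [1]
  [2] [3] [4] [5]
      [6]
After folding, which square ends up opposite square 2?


Net: cross layout. Take square 3 as the base (bottom).
Fold the four squares in the horizontal row up around 3: 2 -> left, 4 -> right, 5 wraps to the top.
Fold 1 and 6 up from 3: 1 -> back, 6 -> front.
Opposite pairs are therefore: (1, 6), (2, 4), (3, 5).
Face 2 is opposite face 4.
face 4


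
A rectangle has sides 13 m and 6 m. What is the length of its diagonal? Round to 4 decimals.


Shape: rectangle (diagonal via Pythagoras)
Sides: 13 m and 6 m
Formula: d = sqrt(l^2 + w^2)
l^2 = 169, w^2 = 36
l^2 + w^2 = 205
d = sqrt(205)
d = 14.3178
14.3178 m


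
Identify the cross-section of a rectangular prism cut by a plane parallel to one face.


Solid: rectangular prism
Cutting plane: parallel to one face
Visualize the intersection of the plane with the solid's surface.
The boundary of the cut region is a rectangle.
rectangle


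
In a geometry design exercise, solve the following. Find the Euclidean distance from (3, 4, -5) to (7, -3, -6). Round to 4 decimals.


3D distance between two points
P1 = (3, 4, -5), P2 = (7, -3, -6)
Formula: d = sqrt((x2-x1)^2 + (y2-y1)^2 + (z2-z1)^2)
dx = 7 - 3 = 4
dy = -3 - 4 = -7
dz = -6 - -5 = -1
dx^2 + dy^2 + dz^2 = 16 + 49 + 1 = 66
d = sqrt(66)
d = 8.124
8.124 units


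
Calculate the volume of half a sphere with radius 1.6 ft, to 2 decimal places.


Shape: hemisphere (half of a sphere)
Radius r = 1.6 ft
Formula: V = (1/2) * (4/3) * pi * r^3 = (2/3) * pi * r^3
r^3 = 4.096
(2/3) * 4.096 = 2.730667
V = 2.730667 * pi
V = 8.58
8.58 ft^3


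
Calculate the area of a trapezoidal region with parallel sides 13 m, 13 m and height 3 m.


Shape: trapezoid
Parallel sides a = 13 m, b = 13 m; Height h = 3 m
Formula: A = (a + b) * h / 2
a + b = 13 + 13 = 26
A = 26 * 3 / 2
A = 78 / 2
A = 39
39 m^2


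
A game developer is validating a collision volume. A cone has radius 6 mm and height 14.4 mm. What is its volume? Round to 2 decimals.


Shape: cone
Radius r = 6 mm, Height h = 14.4 mm
Formula: V = (1/3) * pi * r^2 * h
r^2 = 36
pi * r^2 * h = pi * 36 * 14.4 = 518.4 * pi
V = 518.4 * pi / 3
V = 542.87
542.87 mm^3


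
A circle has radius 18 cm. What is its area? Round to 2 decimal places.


Shape: circle
Radius r = 18 cm
Formula: A = pi * r^2
r^2 = 18^2 = 324
A = pi * 324
A = 1017.88
1017.88 cm^2


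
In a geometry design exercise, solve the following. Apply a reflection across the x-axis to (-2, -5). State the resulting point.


Transformation: reflection
Original point: (-2, -5)
Rule for reflection over the x-axis: (x, y) -> (x, -y)
Apply: (-2, -5) -> (-2, 5)
(-2, 5)


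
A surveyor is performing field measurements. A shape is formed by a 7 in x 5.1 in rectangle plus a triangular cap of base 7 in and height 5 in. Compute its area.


Composite shape: rectangle + triangle
Rectangle area = 7 * 5.1 = 35.7
Triangle area = 0.5 * 7 * 5 = 17.5
Total = 35.7 + 17.5
Total = 53.2
53.2 in^2


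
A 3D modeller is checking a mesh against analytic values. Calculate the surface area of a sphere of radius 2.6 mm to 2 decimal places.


Shape: sphere
Radius r = 2.6 mm
Formula: SA = 4 * pi * r^2
r^2 = 6.76
SA = 4 * pi * 6.76
SA = 27.04 * pi
SA = 84.95
84.95 mm^2


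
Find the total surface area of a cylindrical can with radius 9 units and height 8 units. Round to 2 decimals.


Shape: closed cylinder
Radius r = 9 units, Height h = 8 units
Formula: SA = 2*pi*r^2 + 2*pi*r*h = 2*pi*r*(r + h)
r + h = 17
2 * r * (r + h) = 2 * 9 * 17 = 306
SA = 306 * pi
SA = 961.33
961.33 units^2


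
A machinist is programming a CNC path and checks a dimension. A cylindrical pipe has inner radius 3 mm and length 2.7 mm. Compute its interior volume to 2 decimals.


Shape: cylinder
Radius r = 3 mm, Height h = 2.7 mm
Formula: V = pi * r^2 * h
r^2 = 9
V = pi * 9 * 2.7
V = 24.3 * pi
V = 76.34
76.34 mm^3


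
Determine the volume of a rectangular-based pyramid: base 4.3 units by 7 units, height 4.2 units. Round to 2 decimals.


Shape: rectangular pyramid
Base: 4.3 units x 7 units, Height h = 4.2 units
Formula: V = (1/3) * base_area * h
base_area = 4.3 * 7 = 30.1
base_area * h = 30.1 * 4.2 = 126.42
V = 126.42 / 3
V = 42.14
42.14 units^3


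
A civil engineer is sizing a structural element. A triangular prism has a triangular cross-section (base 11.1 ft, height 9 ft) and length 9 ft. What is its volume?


Shape: triangular prism
Triangle base = 11.1 ft, triangle height = 9 ft, prism length L = 9 ft
Formula: V = (1/2 * b * h_tri) * L
Cross-section area = 0.5 * 11.1 * 9 = 49.95
V = 49.95 * 9
V = 449.55
449.55 ft^3


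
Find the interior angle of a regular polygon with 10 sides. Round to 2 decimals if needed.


Shape: regular decagon (10 sides)
Formula: interior angle = (n - 2) * 180 / n
(n - 2) = 8
(n - 2) * 180 = 1440
angle = 1440 / 10
angle = 144
144 degrees


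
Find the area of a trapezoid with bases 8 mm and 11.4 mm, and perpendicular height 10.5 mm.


Shape: trapezoid
Parallel sides a = 8 mm, b = 11.4 mm; Height h = 10.5 mm
Formula: A = (a + b) * h / 2
a + b = 8 + 11.4 = 19.4
A = 19.4 * 10.5 / 2
A = 203.7 / 2
A = 101.85
101.85 mm^2


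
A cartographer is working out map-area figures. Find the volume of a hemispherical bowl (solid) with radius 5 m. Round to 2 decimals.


Shape: hemisphere (half of a sphere)
Radius r = 5 m
Formula: V = (1/2) * (4/3) * pi * r^3 = (2/3) * pi * r^3
r^3 = 125
(2/3) * 125 = 83.333333
V = 83.333333 * pi
V = 261.8
261.8 m^3


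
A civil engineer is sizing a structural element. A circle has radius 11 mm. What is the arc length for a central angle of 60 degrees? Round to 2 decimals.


Shape: circular arc
Radius r = 11 mm, Angle = 60 degrees
Formula: L = (angle/360) * 2 * pi * r
2 * pi * r = 22 * pi
L = (60/360) * 22 * pi
L = 3.666667 * pi
L = 11.52
11.52 mm


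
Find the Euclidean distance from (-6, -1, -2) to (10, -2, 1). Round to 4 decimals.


3D distance between two points
P1 = (-6, -1, -2), P2 = (10, -2, 1)
Formula: d = sqrt((x2-x1)^2 + (y2-y1)^2 + (z2-z1)^2)
dx = 10 - -6 = 16
dy = -2 - -1 = -1
dz = 1 - -2 = 3
dx^2 + dy^2 + dz^2 = 256 + 1 + 9 = 266
d = sqrt(266)
d = 16.3095
16.3095 units


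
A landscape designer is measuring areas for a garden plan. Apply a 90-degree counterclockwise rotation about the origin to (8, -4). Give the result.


Transformation: rotation about the origin
Original point: (8, -4)
Rule for 90 deg counterclockwise: (x, y) -> (-y, x)
Apply: (8, -4) -> (4, 8)
(4, 8)


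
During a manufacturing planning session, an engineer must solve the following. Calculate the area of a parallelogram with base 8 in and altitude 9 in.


Shape: parallelogram
Base b = 8 in, Height h = 9 in
Formula: A = b * h
A = 8 * 9
A = 72
72 in^2


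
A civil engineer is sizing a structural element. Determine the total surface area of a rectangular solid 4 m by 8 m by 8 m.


Shape: rectangular prism
l = 4 m, w = 8 m, h = 8 m
Formula: SA = 2(lw + lh + wh)
lw = 32, lh = 32, wh = 64
lw + lh + wh = 128
SA = 2 * 128
SA = 256
256 m^2


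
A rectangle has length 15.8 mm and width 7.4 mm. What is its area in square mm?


Shape: rectangle
Length l = 15.8 mm, Width w = 7.4 mm
Formula: A = l * w
A = 15.8 * 7.4
A = 116.92
116.92 mm^2


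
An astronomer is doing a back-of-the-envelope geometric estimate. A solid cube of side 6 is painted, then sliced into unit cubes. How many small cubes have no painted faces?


Large cube: 6 x 6 x 6, cut into unit cubes.
n = 6, so n - 2 = 4
Unpainted cubes form the interior (n - 2)^3 block.
(n - 2)^3 = 4^3 = 64
64 unit cubes


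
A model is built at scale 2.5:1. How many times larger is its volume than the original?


Linear scale factor k = 2.5
Rule: under a linear scaling by k, volumes scale by k^3.
k^3 = 2.5 * 2.5 * 2.5
k^3 = 6.25 * 2.5
k^3 = 15.625
Volume scales by a factor of 15.625.
15.625 (dimensionless)


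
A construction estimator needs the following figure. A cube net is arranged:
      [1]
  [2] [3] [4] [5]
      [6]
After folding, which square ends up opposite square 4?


Net: cross layout. Take square 3 as the base (bottom).
Fold the four squares in the horizontal row up around 3: 2 -> left, 4 -> right, 5 wraps to the top.
Fold 1 and 6 up from 3: 1 -> back, 6 -> front.
Opposite pairs are therefore: (1, 6), (2, 4), (3, 5).
Face 4 is opposite face 2.
face 2


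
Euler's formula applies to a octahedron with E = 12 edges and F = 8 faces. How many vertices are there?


Polyhedron: octahedron
Euler's formula for convex polyhedra: V - E + F = 2
Given: E = 12 edges and F = 8 faces
Solve for V:
V = 2 + E - F = 2 + 12 - 8 = 6
6 vertices


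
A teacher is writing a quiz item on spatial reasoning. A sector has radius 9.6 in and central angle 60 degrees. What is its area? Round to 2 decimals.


Shape: circular sector
Radius r = 9.6 in, Angle = 60 degrees
Formula: A = (angle/360) * pi * r^2
r^2 = 92.16
Fraction of circle = 60/360
A = (60/360) * pi * 92.16
A = 15.36 * pi
A = 48.25
48.25 in^2


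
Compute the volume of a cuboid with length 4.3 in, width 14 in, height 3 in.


Shape: rectangular prism
l = 4.3 in, w = 14 in, h = 3 in
Formula: V = l * w * h
V = 4.3 * 14 * 3
V = 60.2 * 3
V = 180.6
180.6 in^3


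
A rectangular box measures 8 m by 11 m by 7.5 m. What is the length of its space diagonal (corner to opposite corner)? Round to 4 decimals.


Shape: rectangular box (space diagonal)
l = 8 m, w = 11 m, h = 7.5 m
Visualize: the diagonal of the base, then a right triangle with that diagonal and the height.
Formula: d = sqrt(l^2 + w^2 + h^2)
l^2 + w^2 + h^2 = 64 + 121 + 56.25 = 241.25
d = sqrt(241.25)
d = 15.5322
15.5322 m


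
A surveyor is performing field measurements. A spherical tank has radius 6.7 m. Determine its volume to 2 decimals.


Shape: sphere
Radius r = 6.7 m
Formula: V = (4/3) * pi * r^3
r^3 = 300.763
(4/3) * 300.763 = 401.017333
V = 401.017333 * pi
V = 1259.83
1259.83 m^3


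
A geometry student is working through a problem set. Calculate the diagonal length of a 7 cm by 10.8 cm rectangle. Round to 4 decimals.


Shape: rectangle (diagonal via Pythagoras)
Sides: 7 cm and 10.8 cm
Formula: d = sqrt(l^2 + w^2)
l^2 = 49, w^2 = 116.64
l^2 + w^2 = 165.64
d = sqrt(165.64)
d = 12.8701
12.8701 cm


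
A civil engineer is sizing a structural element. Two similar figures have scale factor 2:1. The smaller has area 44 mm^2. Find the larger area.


Linear scale factor k = 2
Original area = 44 mm^2
Rule: under a linear scaling by k, areas scale by k^2.
k^2 = 2^2 = 4
New area = 44 * 4
New area = 176
176 mm^2


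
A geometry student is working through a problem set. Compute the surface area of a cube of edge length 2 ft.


Shape: cube
Side s = 2 ft
A cube has 6 square faces.
Formula: SA = 6 * s^2
s^2 = 4
SA = 6 * 4
SA = 24
24 ft^2


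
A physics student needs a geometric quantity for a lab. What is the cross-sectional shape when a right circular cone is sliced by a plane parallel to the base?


Solid: right circular cone
Cutting plane: parallel to the base
Visualize the intersection of the plane with the solid's surface.
The boundary of the cut region is a circle.
circle


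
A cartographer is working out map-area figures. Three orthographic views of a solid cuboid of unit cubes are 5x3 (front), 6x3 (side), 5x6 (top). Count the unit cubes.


Orthographic views of a solid rectangular block:
Front view 5 x 3 -> length = 5, height = 3
Side view 6 x 3 -> width = 6, height = 3 (consistent)
Top view 5 x 6 -> confirms length = 5, width = 6
The block is 5 x 6 x 3.
Total unit cubes = 5 * 6 * 3 = 90
90 unit cubes


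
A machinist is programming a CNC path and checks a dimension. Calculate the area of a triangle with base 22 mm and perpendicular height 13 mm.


Shape: triangle
Base b = 22 mm, Height h = 13 mm
Formula: A = (1/2) * b * h
A = 0.5 * 22 * 13
A = 0.5 * 286
A = 143
143 mm^2


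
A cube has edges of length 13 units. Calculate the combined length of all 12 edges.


Shape: cube
Side s = 13 units
A cube has 12 edges, all equal.
Formula: total edge length = 12 * s
Total = 12 * 13
Total = 156
156 units


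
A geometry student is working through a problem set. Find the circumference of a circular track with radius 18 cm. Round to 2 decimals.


Shape: circle
Radius r = 18 cm
Formula: C = 2 * pi * r
C = 2 * pi * 18
C = 36 * pi
C = 113.1
113.1 cm


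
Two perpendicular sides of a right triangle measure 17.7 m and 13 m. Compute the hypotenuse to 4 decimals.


Shape: right triangle
Legs a = 17.7 m, b = 13 m
Formula: c = sqrt(a^2 + b^2)
a^2 = 313.29, b^2 = 169
a^2 + b^2 = 482.29
c = sqrt(482.29)
c = 21.9611
21.9611 m


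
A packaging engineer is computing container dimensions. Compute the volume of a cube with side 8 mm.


Shape: cube
Side s = 8 mm
Formula: V = s^3
V = 8 * 8 * 8
V = 64 * 8
V = 512
512 mm^3


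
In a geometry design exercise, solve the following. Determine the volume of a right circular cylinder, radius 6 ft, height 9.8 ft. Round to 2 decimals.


Shape: cylinder
Radius r = 6 ft, Height h = 9.8 ft
Formula: V = pi * r^2 * h
r^2 = 36
V = pi * 36 * 9.8
V = 352.8 * pi
V = 1108.35
1108.35 ft^3


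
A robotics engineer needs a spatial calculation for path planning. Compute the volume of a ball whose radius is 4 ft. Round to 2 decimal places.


Shape: sphere
Radius r = 4 ft
Formula: V = (4/3) * pi * r^3
r^3 = 64
(4/3) * 64 = 85.333333
V = 85.333333 * pi
V = 268.08
268.08 ft^3


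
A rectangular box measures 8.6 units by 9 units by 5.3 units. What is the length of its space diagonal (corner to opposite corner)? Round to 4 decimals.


Shape: rectangular box (space diagonal)
l = 8.6 units, w = 9 units, h = 5.3 units
Visualize: the diagonal of the base, then a right triangle with that diagonal and the height.
Formula: d = sqrt(l^2 + w^2 + h^2)
l^2 + w^2 + h^2 = 73.96 + 81 + 28.09 = 183.05
d = sqrt(183.05)
d = 13.5296
13.5296 units


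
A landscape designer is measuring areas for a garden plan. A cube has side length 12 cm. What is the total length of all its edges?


Shape: cube
Side s = 12 cm
A cube has 12 edges, all equal.
Formula: total edge length = 12 * s
Total = 12 * 12
Total = 144
144 cm


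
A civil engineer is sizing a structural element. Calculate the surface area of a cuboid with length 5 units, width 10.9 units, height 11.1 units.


Shape: rectangular prism
l = 5 units, w = 10.9 units, h = 11.1 units
Formula: SA = 2(lw + lh + wh)
lw = 54.5, lh = 55.5, wh = 120.99
lw + lh + wh = 230.99
SA = 2 * 230.99
SA = 461.98
461.98 units^2


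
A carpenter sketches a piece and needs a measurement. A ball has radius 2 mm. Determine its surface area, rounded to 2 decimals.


Shape: sphere
Radius r = 2 mm
Formula: SA = 4 * pi * r^2
r^2 = 4
SA = 4 * pi * 4
SA = 16 * pi
SA = 50.27
50.27 mm^2


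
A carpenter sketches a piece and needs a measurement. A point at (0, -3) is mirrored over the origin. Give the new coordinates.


Transformation: reflection
Original point: (0, -3)
Rule for reflection through the origin: (x, y) -> (-x, -y)
Apply: (0, -3) -> (0, 3)
(0, 3)


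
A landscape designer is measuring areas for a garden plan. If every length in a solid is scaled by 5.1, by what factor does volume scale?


Linear scale factor k = 5.1
Rule: under a linear scaling by k, volumes scale by k^3.
k^3 = 5.1 * 5.1 * 5.1
k^3 = 26.01 * 5.1
k^3 = 132.651
Volume scales by a factor of 132.651.
132.651 (dimensionless)


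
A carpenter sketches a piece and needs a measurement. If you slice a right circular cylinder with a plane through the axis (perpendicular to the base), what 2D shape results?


Solid: right circular cylinder
Cutting plane: through the axis (perpendicular to the base)
Visualize the intersection of the plane with the solid's surface.
The boundary of the cut region is a rectangle.
rectangle


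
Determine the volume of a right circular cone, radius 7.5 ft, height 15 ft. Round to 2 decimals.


Shape: cone
Radius r = 7.5 ft, Height h = 15 ft
Formula: V = (1/3) * pi * r^2 * h
r^2 = 56.25
pi * r^2 * h = pi * 56.25 * 15 = 843.75 * pi
V = 843.75 * pi / 3
V = 883.57
883.57 ft^3


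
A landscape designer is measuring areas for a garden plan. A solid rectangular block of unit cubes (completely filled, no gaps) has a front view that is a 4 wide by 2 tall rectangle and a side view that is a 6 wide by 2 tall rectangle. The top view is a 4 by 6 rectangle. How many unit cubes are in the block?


Orthographic views of a solid rectangular block:
Front view 4 x 2 -> length = 4, height = 2
Side view 6 x 2 -> width = 6, height = 2 (consistent)
Top view 4 x 6 -> confirms length = 4, width = 6
The block is 4 x 6 x 2.
Total unit cubes = 4 * 6 * 2 = 48
48 unit cubes


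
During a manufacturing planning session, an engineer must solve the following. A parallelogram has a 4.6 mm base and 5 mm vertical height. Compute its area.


Shape: parallelogram
Base b = 4.6 mm, Height h = 5 mm
Formula: A = b * h
A = 4.6 * 5
A = 23
23 mm^2


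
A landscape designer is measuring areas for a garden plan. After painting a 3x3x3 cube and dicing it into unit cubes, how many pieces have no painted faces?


Large cube: 3 x 3 x 3, cut into unit cubes.
n = 3, so n - 2 = 1
Unpainted cubes form the interior (n - 2)^3 block.
(n - 2)^3 = 1^3 = 1
1 unit cubes


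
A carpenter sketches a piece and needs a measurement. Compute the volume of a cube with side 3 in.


Shape: cube
Side s = 3 in
Formula: V = s^3
V = 3 * 3 * 3
V = 9 * 3
V = 27
27 in^3


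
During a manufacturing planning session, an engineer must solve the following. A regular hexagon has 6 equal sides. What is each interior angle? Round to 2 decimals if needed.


Shape: regular hexagon (6 sides)
Formula: interior angle = (n - 2) * 180 / n
(n - 2) = 4
(n - 2) * 180 = 720
angle = 720 / 6
angle = 120
120 degrees


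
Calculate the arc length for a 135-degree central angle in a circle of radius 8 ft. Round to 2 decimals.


Shape: circular arc
Radius r = 8 ft, Angle = 135 degrees
Formula: L = (angle/360) * 2 * pi * r
2 * pi * r = 16 * pi
L = (135/360) * 16 * pi
L = 6 * pi
L = 18.85
18.85 ft


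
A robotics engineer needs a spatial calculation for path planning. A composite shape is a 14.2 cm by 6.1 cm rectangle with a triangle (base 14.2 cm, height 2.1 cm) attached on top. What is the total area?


Composite shape: rectangle + triangle
Rectangle area = 14.2 * 6.1 = 86.62
Triangle area = 0.5 * 14.2 * 2.1 = 14.91
Total = 86.62 + 14.91
Total = 101.53
101.53 cm^2


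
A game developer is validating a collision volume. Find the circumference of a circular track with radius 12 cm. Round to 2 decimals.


Shape: circle
Radius r = 12 cm
Formula: C = 2 * pi * r
C = 2 * pi * 12
C = 24 * pi
C = 75.4
75.4 cm


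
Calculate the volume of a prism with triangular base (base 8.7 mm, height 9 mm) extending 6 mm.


Shape: triangular prism
Triangle base = 8.7 mm, triangle height = 9 mm, prism length L = 6 mm
Formula: V = (1/2 * b * h_tri) * L
Cross-section area = 0.5 * 8.7 * 9 = 39.15
V = 39.15 * 6
V = 234.9
234.9 mm^3


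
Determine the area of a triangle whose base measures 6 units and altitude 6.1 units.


Shape: triangle
Base b = 6 units, Height h = 6.1 units
Formula: A = (1/2) * b * h
A = 0.5 * 6 * 6.1
A = 0.5 * 36.6
A = 18.3
18.3 units^2


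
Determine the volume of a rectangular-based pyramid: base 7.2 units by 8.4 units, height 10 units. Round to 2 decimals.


Shape: rectangular pyramid
Base: 7.2 units x 8.4 units, Height h = 10 units
Formula: V = (1/3) * base_area * h
base_area = 7.2 * 8.4 = 60.48
base_area * h = 60.48 * 10 = 604.8
V = 604.8 / 3
V = 201.6
201.6 units^3


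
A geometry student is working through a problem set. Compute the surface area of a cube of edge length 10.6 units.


Shape: cube
Side s = 10.6 units
A cube has 6 square faces.
Formula: SA = 6 * s^2
s^2 = 112.36
SA = 6 * 112.36
SA = 674.16
674.16 units^2


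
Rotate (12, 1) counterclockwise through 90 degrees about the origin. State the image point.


Transformation: rotation about the origin
Original point: (12, 1)
Rule for 90 deg counterclockwise: (x, y) -> (-y, x)
Apply: (12, 1) -> (-1, 12)
(-1, 12)


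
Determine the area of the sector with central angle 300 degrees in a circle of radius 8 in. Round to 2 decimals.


Shape: circular sector
Radius r = 8 in, Angle = 300 degrees
Formula: A = (angle/360) * pi * r^2
r^2 = 64
Fraction of circle = 300/360
A = (300/360) * pi * 64
A = 53.333333 * pi
A = 167.55
167.55 in^2


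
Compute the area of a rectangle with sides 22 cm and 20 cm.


Shape: rectangle
Length l = 22 cm, Width w = 20 cm
Formula: A = l * w
A = 22 * 20
A = 440
440 cm^2


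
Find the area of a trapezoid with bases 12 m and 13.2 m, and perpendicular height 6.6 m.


Shape: trapezoid
Parallel sides a = 12 m, b = 13.2 m; Height h = 6.6 m
Formula: A = (a + b) * h / 2
a + b = 12 + 13.2 = 25.2
A = 25.2 * 6.6 / 2
A = 166.32 / 2
A = 83.16
83.16 m^2


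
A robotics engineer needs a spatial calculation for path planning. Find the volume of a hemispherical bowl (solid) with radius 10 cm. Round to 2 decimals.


Shape: hemisphere (half of a sphere)
Radius r = 10 cm
Formula: V = (1/2) * (4/3) * pi * r^3 = (2/3) * pi * r^3
r^3 = 1000
(2/3) * 1000 = 666.666667
V = 666.666667 * pi
V = 2094.4
2094.4 cm^3


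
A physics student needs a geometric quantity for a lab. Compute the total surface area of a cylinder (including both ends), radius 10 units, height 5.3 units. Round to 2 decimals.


Shape: closed cylinder
Radius r = 10 units, Height h = 5.3 units
Formula: SA = 2*pi*r^2 + 2*pi*r*h = 2*pi*r*(r + h)
r + h = 15.3
2 * r * (r + h) = 2 * 10 * 15.3 = 306
SA = 306 * pi
SA = 961.33
961.33 units^2


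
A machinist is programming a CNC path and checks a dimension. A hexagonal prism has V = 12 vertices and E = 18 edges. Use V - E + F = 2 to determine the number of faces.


Polyhedron: hexagonal prism
Euler's formula for convex polyhedra: V - E + F = 2
Given: V = 12 vertices and E = 18 edges
Solve for F:
F = 2 + E - V = 2 + 18 - 12 = 8
8 faces


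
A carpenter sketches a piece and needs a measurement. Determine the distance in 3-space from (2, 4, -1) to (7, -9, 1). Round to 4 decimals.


3D distance between two points
P1 = (2, 4, -1), P2 = (7, -9, 1)
Formula: d = sqrt((x2-x1)^2 + (y2-y1)^2 + (z2-z1)^2)
dx = 7 - 2 = 5
dy = -9 - 4 = -13
dz = 1 - -1 = 2
dx^2 + dy^2 + dz^2 = 25 + 169 + 4 = 198
d = sqrt(198)
d = 14.0712
14.0712 units


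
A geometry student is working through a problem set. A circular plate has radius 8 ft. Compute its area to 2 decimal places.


Shape: circle
Radius r = 8 ft
Formula: A = pi * r^2
r^2 = 8^2 = 64
A = pi * 64
A = 201.06
201.06 ft^2


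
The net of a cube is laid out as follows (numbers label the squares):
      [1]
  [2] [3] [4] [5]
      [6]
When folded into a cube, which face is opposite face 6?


Net: cross layout. Take square 3 as the base (bottom).
Fold the four squares in the horizontal row up around 3: 2 -> left, 4 -> right, 5 wraps to the top.
Fold 1 and 6 up from 3: 1 -> back, 6 -> front.
Opposite pairs are therefore: (1, 6), (2, 4), (3, 5).
Face 6 is opposite face 1.
face 1
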